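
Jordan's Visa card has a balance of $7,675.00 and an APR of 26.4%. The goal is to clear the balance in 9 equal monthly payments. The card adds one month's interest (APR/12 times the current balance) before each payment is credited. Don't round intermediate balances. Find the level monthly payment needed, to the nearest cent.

$949.30

Monthly rate r = 26.4%/12 = 2.2% = 0.022.
Level-payment amortization: P = B₀·r / (1 − (1+r)^(−n)) = 7675.00·0.022 / (1 − 1.022^(−9)).
Denominator 1 − (1+r)^(−9) = 0.177867271.
P = 168.85 / 0.177867271 ≈ 949.30.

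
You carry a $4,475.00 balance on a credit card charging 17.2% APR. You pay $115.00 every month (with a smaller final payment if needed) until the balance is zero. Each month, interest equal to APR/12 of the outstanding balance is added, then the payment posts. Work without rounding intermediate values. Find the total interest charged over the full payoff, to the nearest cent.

Monthly rate r = 17.2%/12 = 1.43333% = 0.0143333.
Payoff takes n = ⌈−ln(1 − rB₀/P)/ln(1+r)⌉ = ⌈57.329⌉ = 58 payments; the last is $38.06.
Total paid = 57·$115.00 + $38.06 = $6,593.06.
Total interest = total paid − principal = $6,593.06 − $4,475.00 = $2,118.06.

$2,118.06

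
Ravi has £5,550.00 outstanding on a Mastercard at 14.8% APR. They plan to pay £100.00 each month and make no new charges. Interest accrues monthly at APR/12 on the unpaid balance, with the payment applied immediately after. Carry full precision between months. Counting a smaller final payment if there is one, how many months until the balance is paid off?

Monthly rate r = 14.8%/12 = 1.23333% = 0.0123333.
Recurrence: B ← B·(1+r) − £100.00.
Month 1: interest £68.45; balance after payment £5,518.45.
Month 2: interest £68.06; balance after payment £5,486.51.
Closed form: n = −ln(1 − rB₀/P)/ln(1+r) = −ln(0.3155)/ln(1.01233) ≈ 94.110, so the balance reaches zero during payment 95.

95 payments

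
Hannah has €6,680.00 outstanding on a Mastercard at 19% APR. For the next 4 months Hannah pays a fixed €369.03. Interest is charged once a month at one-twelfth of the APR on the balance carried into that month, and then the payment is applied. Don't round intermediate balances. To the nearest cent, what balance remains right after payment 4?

Monthly rate r = 19%/12 = 1.58333% = 0.0158333.
Each month: B ← B·(1+r) − €369.03.
Month 1: interest €105.77; balance after payment €6,416.74.
Month 2: interest €101.60; balance after payment €6,149.30.
Month 3: interest €97.36; balance after payment €5,877.64.
Month 4: interest €93.06; balance after payment €5,601.67.

€5,601.67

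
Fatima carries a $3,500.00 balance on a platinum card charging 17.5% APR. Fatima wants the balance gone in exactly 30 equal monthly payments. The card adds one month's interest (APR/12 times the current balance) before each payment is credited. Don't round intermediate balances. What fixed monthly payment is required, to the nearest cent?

Monthly rate r = 17.5%/12 = 1.45833% = 0.0145833.
Level-payment amortization: P = B₀·r / (1 − (1+r)^(−n)) = 3500.00·0.0145833 / (1 − 1.01458^(−30)).
Denominator 1 − (1+r)^(−30) = 0.35230837.
P = 51.0417 / 0.35230837 ≈ 144.88.

$144.88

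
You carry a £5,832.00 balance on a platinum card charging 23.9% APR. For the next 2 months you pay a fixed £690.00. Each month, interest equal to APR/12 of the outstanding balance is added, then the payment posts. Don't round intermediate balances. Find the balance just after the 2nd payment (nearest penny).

Monthly rate r = 23.9%/12 = 1.99167% = 0.0199167.
Each month: B ← B·(1+r) − £690.00.
Month 1: interest £116.15; balance after payment £5,258.15.
Month 2: interest £104.72; balance after payment £4,672.88.

£4,672.88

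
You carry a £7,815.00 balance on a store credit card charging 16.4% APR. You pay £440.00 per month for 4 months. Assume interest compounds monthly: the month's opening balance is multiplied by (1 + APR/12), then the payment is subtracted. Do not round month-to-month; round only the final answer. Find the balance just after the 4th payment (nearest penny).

Monthly rate r = 16.4%/12 = 1.36667% = 0.0136667.
Each month: B ← B·(1+r) − £440.00.
Month 1: interest £106.80; balance after payment £7,481.81.
Month 2: interest £102.25; balance after payment £7,144.06.
Month 3: interest £97.64; balance after payment £6,801.69.
Month 4: interest £92.96; balance after payment £6,454.65.

£6,454.65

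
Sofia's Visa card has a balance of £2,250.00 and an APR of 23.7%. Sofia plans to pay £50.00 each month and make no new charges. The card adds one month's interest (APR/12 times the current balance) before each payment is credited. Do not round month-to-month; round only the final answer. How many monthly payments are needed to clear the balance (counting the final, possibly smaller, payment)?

Monthly rate r = 23.7%/12 = 1.975% = 0.01975.
Recurrence: B ← B·(1+r) − £50.00.
Month 1: interest £44.44; balance after payment £2,244.44.
Month 2: interest £44.33; balance after payment £2,238.77.
Closed form: n = −ln(1 − rB₀/P)/ln(1+r) = −ln(0.11125)/ln(1.01975) ≈ 112.283, so the balance reaches zero during payment 113.

113 months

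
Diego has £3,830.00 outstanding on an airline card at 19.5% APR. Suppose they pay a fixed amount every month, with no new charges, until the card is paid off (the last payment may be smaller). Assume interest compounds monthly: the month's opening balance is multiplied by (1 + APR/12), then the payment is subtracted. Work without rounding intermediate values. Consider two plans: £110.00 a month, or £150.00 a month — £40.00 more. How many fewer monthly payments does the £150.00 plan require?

18 fewer payments

Monthly rate r = 19.5%/12 = 1.625% = 0.01625.
At £110.00/mo: n = ⌈−ln(1 − rB₀/P)/ln(1+r)⌉ = 52 payments (last £83.08); total interest = total paid − £3,830.00 = £1,863.08.
At £150.00/mo: 34 payments (last £38.02); total interest £1,158.02.
Payments saved = 52 − 34 = 18.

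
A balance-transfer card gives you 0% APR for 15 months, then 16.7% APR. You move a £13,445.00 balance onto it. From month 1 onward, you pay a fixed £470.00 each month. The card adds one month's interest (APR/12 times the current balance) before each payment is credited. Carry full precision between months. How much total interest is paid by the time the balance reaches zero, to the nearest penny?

£744.42

Promo months 1–15 at r₀ = 0%/12 = 0; months 16+ at r₁ = 16.7%/12 = 0.0139167.
After month 15 (no interest yet): B = £13,445.00 − 15·£470.00 = £6,395.00.
Then at r₁ with £470.00/mo: n₂ = −ln(1 − r₁·B/P)/ln(1+r₁) ≈ 15.19 → 16 more payments.
Total paid = 30·£470.00 + £89.42 = £14,189.42; interest = £14,189.42 − £13,445.00 = £744.42.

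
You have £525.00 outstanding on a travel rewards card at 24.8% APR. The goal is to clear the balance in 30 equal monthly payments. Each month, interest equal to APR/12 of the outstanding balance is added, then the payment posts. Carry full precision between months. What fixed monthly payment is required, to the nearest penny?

£23.66

Monthly rate r = 24.8%/12 = 2.06667% = 0.0206667.
Level-payment amortization: P = B₀·r / (1 − (1+r)^(−n)) = 525.00·0.0206667 / (1 − 1.02067^(−30)).
Denominator 1 − (1+r)^(−30) = 0.458645127.
P = 10.85 / 0.458645127 ≈ 23.66.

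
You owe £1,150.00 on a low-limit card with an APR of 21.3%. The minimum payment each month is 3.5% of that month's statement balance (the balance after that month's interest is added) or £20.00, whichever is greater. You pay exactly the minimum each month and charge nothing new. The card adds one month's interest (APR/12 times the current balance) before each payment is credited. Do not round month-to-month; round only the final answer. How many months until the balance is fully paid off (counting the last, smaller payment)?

Monthly rate r = 21.3%/12 = 1.775% = 0.01775.
While 3.5% of the post-interest balance exceeds £20.00, each month B ← (B·(1+r))·(1 − 0.035), i.e. B shrinks by the factor (1+r)·0.965 = 0.98213.
This holds for months 1–40. Entering month 41 the balance is £559.03; 3.5% of the post-interest balance is now below £20.00, so the flat £20.00 minimum applies from here.
From month 41 a fixed £20.00 at rate r clears £559.03 in 39 more payments. Total: 40 + 39 = 79 months.

79 months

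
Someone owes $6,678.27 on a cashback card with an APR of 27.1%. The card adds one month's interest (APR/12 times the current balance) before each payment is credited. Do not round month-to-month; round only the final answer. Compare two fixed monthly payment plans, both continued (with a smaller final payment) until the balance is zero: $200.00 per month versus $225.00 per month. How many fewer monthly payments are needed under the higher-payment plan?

Monthly rate r = 27.1%/12 = 2.25833% = 0.0225833.
At $200.00/mo: n = ⌈−ln(1 − rB₀/P)/ln(1+r)⌉ = 63 payments (last $163.25); total interest = total paid − $6,678.27 = $5,884.98.
At $225.00/mo: 50 payments (last $154.69); total interest $4,501.42.
Payments saved = 63 − 50 = 13.

13 fewer payments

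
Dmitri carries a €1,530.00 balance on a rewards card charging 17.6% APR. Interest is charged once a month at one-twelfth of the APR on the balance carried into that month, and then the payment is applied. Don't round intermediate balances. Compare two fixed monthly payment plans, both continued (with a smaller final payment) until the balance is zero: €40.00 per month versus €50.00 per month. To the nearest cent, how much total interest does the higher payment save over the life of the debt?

€216.20

Monthly rate r = 17.6%/12 = 1.46667% = 0.0146667.
At €40.00/mo: n = ⌈−ln(1 − rB₀/P)/ln(1+r)⌉ = 57 payments (last €21.74); total interest = total paid − €1,530.00 = €731.74.
At €50.00/mo: 41 payments (last €45.54); total interest €515.54.
Interest saved = €731.74 − €515.54 = €216.20.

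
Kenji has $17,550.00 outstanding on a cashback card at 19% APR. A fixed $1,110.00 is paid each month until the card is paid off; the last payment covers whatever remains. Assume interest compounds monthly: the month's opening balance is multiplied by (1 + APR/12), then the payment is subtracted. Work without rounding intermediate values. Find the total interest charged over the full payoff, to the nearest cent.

Monthly rate r = 19%/12 = 1.58333% = 0.0158333.
Payoff takes n = ⌈−ln(1 − rB₀/P)/ln(1+r)⌉ = ⌈18.342⌉ = 19 payments; the last is $381.07.
Total paid = 18·$1,110.00 + $381.07 = $20,361.07.
Total interest = total paid − principal = $20,361.07 − $17,550.00 = $2,811.07.

$2,811.07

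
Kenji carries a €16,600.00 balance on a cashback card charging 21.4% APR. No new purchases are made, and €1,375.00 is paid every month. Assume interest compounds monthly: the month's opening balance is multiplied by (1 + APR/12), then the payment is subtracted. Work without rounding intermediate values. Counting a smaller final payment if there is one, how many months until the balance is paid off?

14 payments

Monthly rate r = 21.4%/12 = 1.78333% = 0.0178333.
Recurrence: B ← B·(1+r) − €1,375.00.
Month 1: interest €296.03; balance after payment €15,521.03.
Month 2: interest €276.79; balance after payment €14,422.83.
Closed form: n = −ln(1 − rB₀/P)/ln(1+r) = −ln(0.7847)/ln(1.01783) ≈ 13.716, so the balance reaches zero during payment 14.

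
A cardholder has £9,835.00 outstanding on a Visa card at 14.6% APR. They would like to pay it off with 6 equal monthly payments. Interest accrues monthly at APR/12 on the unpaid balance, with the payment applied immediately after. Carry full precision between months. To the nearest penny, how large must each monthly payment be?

Monthly rate r = 14.6%/12 = 1.21667% = 0.0121667.
Level-payment amortization: P = B₀·r / (1 − (1+r)^(−n)) = 9835.00·0.0121667 / (1 − 1.01217^(−6)).
Denominator 1 − (1+r)^(−6) = 0.0699895777.
P = 119.659 / 0.0699895777 ≈ 1709.67.

£1,709.67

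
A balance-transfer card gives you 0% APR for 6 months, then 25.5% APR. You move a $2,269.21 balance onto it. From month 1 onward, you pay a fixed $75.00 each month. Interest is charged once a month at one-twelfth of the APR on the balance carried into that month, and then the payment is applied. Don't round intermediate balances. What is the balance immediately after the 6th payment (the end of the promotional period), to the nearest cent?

Promo months 1–6 at r₀ = 0%/12 = 0; months 7+ at r₁ = 25.5%/12 = 0.02125.
After month 6 (no interest yet): B = $2,269.21 − 6·$75.00 = $1,819.21.

$1,819.21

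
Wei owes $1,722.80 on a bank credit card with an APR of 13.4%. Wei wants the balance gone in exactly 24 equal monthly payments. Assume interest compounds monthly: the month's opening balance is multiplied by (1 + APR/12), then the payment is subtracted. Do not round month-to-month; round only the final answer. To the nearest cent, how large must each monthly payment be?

$82.23

Monthly rate r = 13.4%/12 = 1.11667% = 0.0111667.
Level-payment amortization: P = B₀·r / (1 − (1+r)^(−n)) = 1722.80·0.0111667 / (1 − 1.01117^(−24)).
Denominator 1 − (1+r)^(−24) = 0.233955268.
P = 19.2379 / 0.233955268 ≈ 82.23.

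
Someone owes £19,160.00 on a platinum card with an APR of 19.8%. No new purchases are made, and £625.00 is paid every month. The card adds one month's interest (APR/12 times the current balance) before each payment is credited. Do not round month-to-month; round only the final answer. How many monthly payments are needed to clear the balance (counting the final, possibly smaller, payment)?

Monthly rate r = 19.8%/12 = 1.65% = 0.0165.
Recurrence: B ← B·(1+r) − £625.00.
Month 1: interest £316.14; balance after payment £18,851.14.
Month 2: interest £311.04; balance after payment £18,537.18.
Closed form: n = −ln(1 − rB₀/P)/ln(1+r) = −ln(0.49418)/ln(1.0165) ≈ 43.070, so the balance reaches zero during payment 44.

44 payments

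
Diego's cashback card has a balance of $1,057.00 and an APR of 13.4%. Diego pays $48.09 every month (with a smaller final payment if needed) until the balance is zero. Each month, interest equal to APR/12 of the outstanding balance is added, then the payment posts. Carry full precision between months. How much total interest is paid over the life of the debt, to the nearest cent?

$162.63

Monthly rate r = 13.4%/12 = 1.11667% = 0.0111667.
Payoff takes n = ⌈−ln(1 − rB₀/P)/ln(1+r)⌉ = ⌈25.360⌉ = 26 payments; the last is $17.38.
Total paid = 25·$48.09 + $17.38 = $1,219.63.
Total interest = total paid − principal = $1,219.63 − $1,057.00 = $162.63.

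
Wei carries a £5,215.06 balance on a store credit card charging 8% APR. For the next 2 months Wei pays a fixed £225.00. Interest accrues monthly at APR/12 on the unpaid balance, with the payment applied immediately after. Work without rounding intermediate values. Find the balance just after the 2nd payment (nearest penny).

Monthly rate r = 8%/12 = 0.666667% = 0.00666667.
Each month: B ← B·(1+r) − £225.00.
Month 1: interest £34.77; balance after payment £5,024.83.
Month 2: interest £33.50; balance after payment £4,833.33.

£4,833.33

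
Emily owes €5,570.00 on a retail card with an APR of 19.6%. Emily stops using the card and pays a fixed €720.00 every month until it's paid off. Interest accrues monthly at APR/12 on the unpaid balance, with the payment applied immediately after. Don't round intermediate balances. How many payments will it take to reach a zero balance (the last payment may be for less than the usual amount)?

9 months

Monthly rate r = 19.6%/12 = 1.63333% = 0.0163333.
Recurrence: B ← B·(1+r) − €720.00.
Month 1: interest €90.98; balance after payment €4,940.98.
Month 2: interest €80.70; balance after payment €4,301.68.
Closed form: n = −ln(1 − rB₀/P)/ln(1+r) = −ln(0.87364)/ln(1.01633) ≈ 8.338, so the balance reaches zero during payment 9.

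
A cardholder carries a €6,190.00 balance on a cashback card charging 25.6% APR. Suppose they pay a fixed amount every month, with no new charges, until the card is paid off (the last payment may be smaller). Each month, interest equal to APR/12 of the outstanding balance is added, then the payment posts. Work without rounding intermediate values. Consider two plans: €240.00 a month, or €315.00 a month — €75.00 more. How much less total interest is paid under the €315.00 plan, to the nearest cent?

€975.40

Monthly rate r = 25.6%/12 = 2.13333% = 0.0213333.
At €240.00/mo: n = ⌈−ln(1 − rB₀/P)/ln(1+r)⌉ = 38 payments (last €204.63); total interest = total paid − €6,190.00 = €2,894.63.
At €315.00/mo: 26 payments (last €234.23); total interest €1,919.23.
Interest saved = €2,894.63 − €1,919.23 = €975.40.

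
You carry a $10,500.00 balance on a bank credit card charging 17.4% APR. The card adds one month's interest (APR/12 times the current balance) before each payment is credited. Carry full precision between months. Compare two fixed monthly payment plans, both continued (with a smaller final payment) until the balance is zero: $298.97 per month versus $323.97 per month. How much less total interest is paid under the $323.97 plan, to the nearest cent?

$497.73

Monthly rate r = 17.4%/12 = 1.45% = 0.0145.
At $298.97/mo: n = ⌈−ln(1 − rB₀/P)/ln(1+r)⌉ = 50 payments (last $133.84); total interest = total paid − $10,500.00 = $4,283.37.
At $323.97/mo: 45 payments (last $30.96); total interest $3,785.64.
Interest saved = $4,283.37 − $3,785.64 = $497.73.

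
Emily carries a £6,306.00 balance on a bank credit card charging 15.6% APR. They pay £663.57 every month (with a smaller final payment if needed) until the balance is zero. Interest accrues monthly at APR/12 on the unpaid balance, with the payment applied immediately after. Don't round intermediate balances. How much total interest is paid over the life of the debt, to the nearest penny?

£469.27

Monthly rate r = 15.6%/12 = 1.3% = 0.013.
Payoff takes n = ⌈−ln(1 − rB₀/P)/ln(1+r)⌉ = ⌈10.209⌉ = 11 payments; the last is £139.57.
Total paid = 10·£663.57 + £139.57 = £6,775.27.
Total interest = total paid − principal = £6,775.27 − £6,306.00 = £469.27.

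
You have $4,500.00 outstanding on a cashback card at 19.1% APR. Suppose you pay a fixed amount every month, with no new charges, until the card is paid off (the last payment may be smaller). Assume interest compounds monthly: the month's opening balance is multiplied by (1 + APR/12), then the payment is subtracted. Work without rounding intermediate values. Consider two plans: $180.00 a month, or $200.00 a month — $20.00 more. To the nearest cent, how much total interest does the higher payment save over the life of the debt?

Monthly rate r = 19.1%/12 = 1.59167% = 0.0159167.
At $180.00/mo: n = ⌈−ln(1 − rB₀/P)/ln(1+r)⌉ = 33 payments (last $23.38); total interest = total paid − $4,500.00 = $1,283.38.
At $200.00/mo: 29 payments (last $15.37); total interest $1,115.37.
Interest saved = $1,283.38 − $1,115.37 = $168.01.

$168.01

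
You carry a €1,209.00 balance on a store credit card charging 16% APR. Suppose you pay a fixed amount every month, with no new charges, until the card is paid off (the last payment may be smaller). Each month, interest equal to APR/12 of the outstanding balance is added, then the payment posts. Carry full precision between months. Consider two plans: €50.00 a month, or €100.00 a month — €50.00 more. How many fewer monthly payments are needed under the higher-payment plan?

16 fewer payments

Monthly rate r = 16%/12 = 1.33333% = 0.0133333.
At €50.00/mo: n = ⌈−ln(1 − rB₀/P)/ln(1+r)⌉ = 30 payments (last €19.28); total interest = total paid − €1,209.00 = €260.28.
At €100.00/mo: 14 payments (last €27.27); total interest €118.27.
Payments saved = 30 − 14 = 16.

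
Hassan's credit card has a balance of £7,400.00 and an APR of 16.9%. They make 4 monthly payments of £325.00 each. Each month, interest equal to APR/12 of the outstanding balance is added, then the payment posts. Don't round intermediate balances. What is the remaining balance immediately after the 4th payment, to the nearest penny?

Monthly rate r = 16.9%/12 = 1.40833% = 0.0140833.
Each month: B ← B·(1+r) − £325.00.
Month 1: interest £104.22; balance after payment £7,179.22.
Month 2: interest £101.11; balance after payment £6,955.32.
Month 3: interest £97.95; balance after payment £6,728.28.
Month 4: interest £94.76; balance after payment £6,498.03.

£6,498.03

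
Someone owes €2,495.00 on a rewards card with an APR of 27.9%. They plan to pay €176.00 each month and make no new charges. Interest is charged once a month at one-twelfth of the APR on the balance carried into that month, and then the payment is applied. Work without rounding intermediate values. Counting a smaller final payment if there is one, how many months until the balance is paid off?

18 payments

Monthly rate r = 27.9%/12 = 2.325% = 0.02325.
Recurrence: B ← B·(1+r) − €176.00.
Month 1: interest €58.01; balance after payment €2,377.01.
Month 2: interest €55.27; balance after payment €2,256.27.
Closed form: n = −ln(1 − rB₀/P)/ln(1+r) = −ln(0.6704)/ln(1.02325) ≈ 17.398, so the balance reaches zero during payment 18.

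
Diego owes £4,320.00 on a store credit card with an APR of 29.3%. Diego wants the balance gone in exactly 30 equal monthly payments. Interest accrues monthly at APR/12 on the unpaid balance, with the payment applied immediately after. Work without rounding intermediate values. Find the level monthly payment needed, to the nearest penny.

£204.80

Monthly rate r = 29.3%/12 = 2.44167% = 0.0244167.
Level-payment amortization: P = B₀·r / (1 − (1+r)^(−n)) = 4320.00·0.0244167 / (1 − 1.02442^(−30)).
Denominator 1 − (1+r)^(−30) = 0.515045568.
P = 105.48 / 0.515045568 ≈ 204.80.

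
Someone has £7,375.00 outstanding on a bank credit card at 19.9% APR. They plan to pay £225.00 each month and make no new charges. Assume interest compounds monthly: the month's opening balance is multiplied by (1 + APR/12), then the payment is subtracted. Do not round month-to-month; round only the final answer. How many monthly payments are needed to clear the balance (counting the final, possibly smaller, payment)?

Monthly rate r = 19.9%/12 = 1.65833% = 0.0165833.
Recurrence: B ← B·(1+r) − £225.00.
Month 1: interest £122.30; balance after payment £7,272.30.
Month 2: interest £120.60; balance after payment £7,167.90.
Closed form: n = −ln(1 − rB₀/P)/ln(1+r) = −ln(0.45644)/ln(1.01658) ≈ 47.686, so the balance reaches zero during payment 48.

48 months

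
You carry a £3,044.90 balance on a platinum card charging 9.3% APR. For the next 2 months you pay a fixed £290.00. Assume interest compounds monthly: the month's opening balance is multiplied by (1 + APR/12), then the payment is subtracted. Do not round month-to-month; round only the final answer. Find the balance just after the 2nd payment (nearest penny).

£2,510.03

Monthly rate r = 9.3%/12 = 0.775% = 0.00775.
Each month: B ← B·(1+r) − £290.00.
Month 1: interest £23.60; balance after payment £2,778.50.
Month 2: interest £21.53; balance after payment £2,510.03.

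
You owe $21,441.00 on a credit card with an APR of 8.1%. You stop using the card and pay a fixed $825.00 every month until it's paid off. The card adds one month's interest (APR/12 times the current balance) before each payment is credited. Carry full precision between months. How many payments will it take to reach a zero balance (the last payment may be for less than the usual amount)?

29 months

Monthly rate r = 8.1%/12 = 0.675% = 0.00675.
Recurrence: B ← B·(1+r) − $825.00.
Month 1: interest $144.73; balance after payment $20,760.73.
Month 2: interest $140.13; balance after payment $20,075.86.
Closed form: n = −ln(1 − rB₀/P)/ln(1+r) = −ln(0.82457)/ln(1.00675) ≈ 28.672, so the balance reaches zero during payment 29.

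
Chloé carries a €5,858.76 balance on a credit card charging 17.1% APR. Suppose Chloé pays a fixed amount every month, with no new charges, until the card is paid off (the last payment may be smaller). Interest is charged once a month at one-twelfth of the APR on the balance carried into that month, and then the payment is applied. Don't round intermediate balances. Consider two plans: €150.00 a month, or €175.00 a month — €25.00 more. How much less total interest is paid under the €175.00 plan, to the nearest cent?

€603.10

Monthly rate r = 17.1%/12 = 1.425% = 0.01425.
At €150.00/mo: n = ⌈−ln(1 − rB₀/P)/ln(1+r)⌉ = 58 payments (last €71.56); total interest = total paid − €5,858.76 = €2,762.80.
At €175.00/mo: 46 payments (last €143.46); total interest €2,159.70.
Interest saved = €2,762.80 − €2,159.70 = €603.10.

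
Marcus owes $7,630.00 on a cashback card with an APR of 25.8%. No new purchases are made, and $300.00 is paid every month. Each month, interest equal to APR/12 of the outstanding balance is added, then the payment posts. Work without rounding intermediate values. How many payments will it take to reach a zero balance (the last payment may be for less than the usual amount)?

Monthly rate r = 25.8%/12 = 2.15% = 0.0215.
Recurrence: B ← B·(1+r) − $300.00.
Month 1: interest $164.05; balance after payment $7,494.05.
Month 2: interest $161.12; balance after payment $7,355.17.
Closed form: n = −ln(1 − rB₀/P)/ln(1+r) = −ln(0.45318)/ln(1.0215) ≈ 37.206, so the balance reaches zero during payment 38.

38 payments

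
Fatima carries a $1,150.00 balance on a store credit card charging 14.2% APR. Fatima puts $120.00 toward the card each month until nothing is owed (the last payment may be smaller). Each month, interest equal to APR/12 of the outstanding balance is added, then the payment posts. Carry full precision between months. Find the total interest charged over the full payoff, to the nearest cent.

$77.93

Monthly rate r = 14.2%/12 = 1.18333% = 0.0118333.
Payoff takes n = ⌈−ln(1 − rB₀/P)/ln(1+r)⌉ = ⌈10.232⌉ = 11 payments; the last is $27.93.
Total paid = 10·$120.00 + $27.93 = $1,227.93.
Total interest = total paid − principal = $1,227.93 − $1,150.00 = $77.93.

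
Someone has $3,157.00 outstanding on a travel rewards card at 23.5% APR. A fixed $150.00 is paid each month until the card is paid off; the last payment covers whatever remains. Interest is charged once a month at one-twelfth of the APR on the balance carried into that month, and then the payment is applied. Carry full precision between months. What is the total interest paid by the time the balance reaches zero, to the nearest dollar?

Monthly rate r = 23.5%/12 = 1.95833% = 0.0195833.
Payoff takes n = ⌈−ln(1 − rB₀/P)/ln(1+r)⌉ = ⌈27.395⌉ = 28 payments; the last is $59.65.
Total paid = 27·$150.00 + $59.65 = $4,109.65.
Total interest = total paid − principal = $4,109.65 − $3,157.00 = $952.65.

$953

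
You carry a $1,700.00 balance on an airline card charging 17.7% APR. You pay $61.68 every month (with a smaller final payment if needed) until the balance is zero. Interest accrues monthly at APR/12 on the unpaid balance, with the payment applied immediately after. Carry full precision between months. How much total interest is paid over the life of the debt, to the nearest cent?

Monthly rate r = 17.7%/12 = 1.475% = 0.01475.
Payoff takes n = ⌈−ln(1 − rB₀/P)/ln(1+r)⌉ = ⌈35.635⌉ = 36 payments; the last is $39.26.
Total paid = 35·$61.68 + $39.26 = $2,198.06.
Total interest = total paid − principal = $2,198.06 − $1,700.00 = $498.06.

$498.06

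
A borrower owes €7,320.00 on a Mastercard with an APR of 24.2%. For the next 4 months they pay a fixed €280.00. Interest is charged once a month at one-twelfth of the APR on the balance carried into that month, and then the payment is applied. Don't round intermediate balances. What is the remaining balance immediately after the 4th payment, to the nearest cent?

€6,774.25

Monthly rate r = 24.2%/12 = 2.01667% = 0.0201667.
Each month: B ← B·(1+r) − €280.00.
Month 1: interest €147.62; balance after payment €7,187.62.
Month 2: interest €144.95; balance after payment €7,052.57.
Month 3: interest €142.23; balance after payment €6,914.80.
Month 4: interest €139.45; balance after payment €6,774.25.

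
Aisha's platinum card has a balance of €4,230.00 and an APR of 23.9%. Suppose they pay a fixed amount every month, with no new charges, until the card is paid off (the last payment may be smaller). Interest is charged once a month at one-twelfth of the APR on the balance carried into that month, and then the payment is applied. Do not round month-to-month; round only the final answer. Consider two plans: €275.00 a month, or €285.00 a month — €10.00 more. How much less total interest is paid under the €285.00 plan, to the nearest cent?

Monthly rate r = 23.9%/12 = 1.99167% = 0.0199167.
At €275.00/mo: n = ⌈−ln(1 − rB₀/P)/ln(1+r)⌉ = 19 payments (last €151.52); total interest = total paid − €4,230.00 = €871.52.
At €285.00/mo: 18 payments (last €219.60); total interest €834.60.
Interest saved = €871.52 − €834.60 = €36.92.

€36.92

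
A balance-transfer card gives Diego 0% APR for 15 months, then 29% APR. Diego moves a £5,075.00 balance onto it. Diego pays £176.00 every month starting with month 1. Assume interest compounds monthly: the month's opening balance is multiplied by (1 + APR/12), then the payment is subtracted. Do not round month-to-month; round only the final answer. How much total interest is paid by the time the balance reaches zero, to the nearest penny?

Promo months 1–15 at r₀ = 0%/12 = 0; months 16+ at r₁ = 29%/12 = 0.0241667.
After month 15 (no interest yet): B = £5,075.00 − 15·£176.00 = £2,435.00.
Then at r₁ with £176.00/mo: n₂ = −ln(1 − r₁·B/P)/ln(1+r₁) ≈ 17.04 → 18 more payments.
Total paid = 32·£176.00 + £7.79 = £5,639.79; interest = £5,639.79 − £5,075.00 = £564.79.

£564.79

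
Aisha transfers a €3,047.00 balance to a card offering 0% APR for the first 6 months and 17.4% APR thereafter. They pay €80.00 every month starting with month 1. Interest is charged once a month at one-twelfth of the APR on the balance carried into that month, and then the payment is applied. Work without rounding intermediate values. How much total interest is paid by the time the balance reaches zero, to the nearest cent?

Promo months 1–6 at r₀ = 0%/12 = 0; months 7+ at r₁ = 17.4%/12 = 0.0145.
After month 6 (no interest yet): B = €3,047.00 − 6·€80.00 = €2,567.00.
Then at r₁ with €80.00/mo: n₂ = −ln(1 − r₁·B/P)/ln(1+r₁) ≈ 43.48 → 44 more payments.
Total paid = 49·€80.00 + €38.87 = €3,958.87; interest = €3,958.87 − €3,047.00 = €911.87.

€911.87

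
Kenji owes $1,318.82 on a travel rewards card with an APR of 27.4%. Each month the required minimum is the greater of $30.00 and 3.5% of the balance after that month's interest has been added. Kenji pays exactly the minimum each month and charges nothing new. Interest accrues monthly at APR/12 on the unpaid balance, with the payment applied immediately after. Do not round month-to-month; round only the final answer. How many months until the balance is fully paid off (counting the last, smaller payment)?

Monthly rate r = 27.4%/12 = 2.28333% = 0.0228333.
While 3.5% of the post-interest balance exceeds $30.00, each month B ← (B·(1+r))·(1 − 0.035), i.e. B shrinks by the factor (1+r)·0.965 = 0.98703.
This holds for months 1–35. Entering month 36 the balance is $835.24; 3.5% of the post-interest balance is now below $30.00, so the flat $30.00 minimum applies from here.
From month 36 a fixed $30.00 at rate r clears $835.24 in 45 more payments. Total: 35 + 45 = 80 months.

80 months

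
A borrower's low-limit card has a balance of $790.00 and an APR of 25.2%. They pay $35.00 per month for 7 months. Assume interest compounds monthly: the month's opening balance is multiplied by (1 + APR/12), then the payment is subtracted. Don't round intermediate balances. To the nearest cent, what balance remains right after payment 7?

Monthly rate r = 25.2%/12 = 2.1% = 0.021.
Each month: B ← B·(1+r) − $35.00.
Month 1: interest $16.59; balance after payment $771.59.
Month 2: interest $16.20; balance after payment $752.79.
Month 3: interest $15.81; balance after payment $733.60.
Month 4: interest $15.41; balance after payment $714.01.
Month 5: interest $14.99; balance after payment $694.00.
Month 6: interest $14.57; balance after payment $673.58.
Month 7: interest $14.15; balance after payment $652.72.

$652.72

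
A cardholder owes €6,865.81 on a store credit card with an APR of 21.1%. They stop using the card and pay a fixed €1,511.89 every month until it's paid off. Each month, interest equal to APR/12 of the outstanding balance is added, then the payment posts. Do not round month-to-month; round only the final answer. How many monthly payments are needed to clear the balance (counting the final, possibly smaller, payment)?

Monthly rate r = 21.1%/12 = 1.75833% = 0.0175833.
Recurrence: B ← B·(1+r) − €1,511.89.
Month 1: interest €120.72; balance after payment €5,474.64.
Month 2: interest €96.26; balance after payment €4,059.02.
Month 3: interest €71.37; balance after payment €2,618.50.
Month 4: interest €46.04; balance after payment €1,152.65.
Month 5: interest €20.27; balance after payment €0.00.

5 payments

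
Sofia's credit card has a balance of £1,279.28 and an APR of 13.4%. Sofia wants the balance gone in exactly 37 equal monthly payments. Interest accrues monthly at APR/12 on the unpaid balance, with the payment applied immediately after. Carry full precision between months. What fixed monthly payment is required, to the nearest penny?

Monthly rate r = 13.4%/12 = 1.11667% = 0.0111667.
Level-payment amortization: P = B₀·r / (1 − (1+r)^(−n)) = 1279.28·0.0111667 / (1 − 1.01117^(−37)).
Denominator 1 − (1+r)^(−37) = 0.336931417.
P = 14.2853 / 0.336931417 ≈ 42.40.

£42.40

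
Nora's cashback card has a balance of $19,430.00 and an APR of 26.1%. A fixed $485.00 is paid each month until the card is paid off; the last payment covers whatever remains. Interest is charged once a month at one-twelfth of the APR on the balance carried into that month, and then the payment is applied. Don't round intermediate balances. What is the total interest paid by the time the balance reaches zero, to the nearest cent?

Monthly rate r = 26.1%/12 = 2.175% = 0.02175.
Payoff takes n = ⌈−ln(1 − rB₀/P)/ln(1+r)⌉ = ⌈95.303⌉ = 96 payments; the last is $148.15.
Total paid = 95·$485.00 + $148.15 = $46,223.15.
Total interest = total paid − principal = $46,223.15 − $19,430.00 = $26,793.15.

$26,793.15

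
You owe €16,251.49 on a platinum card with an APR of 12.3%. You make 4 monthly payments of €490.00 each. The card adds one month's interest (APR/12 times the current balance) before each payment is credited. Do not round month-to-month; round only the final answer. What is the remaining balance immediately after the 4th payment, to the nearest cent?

Monthly rate r = 12.3%/12 = 1.025% = 0.01025.
Each month: B ← B·(1+r) − €490.00.
Month 1: interest €166.58; balance after payment €15,928.07.
Month 2: interest €163.26; balance after payment €15,601.33.
Month 3: interest €159.91; balance after payment €15,271.24.
Month 4: interest €156.53; balance after payment €14,937.77.

€14,937.77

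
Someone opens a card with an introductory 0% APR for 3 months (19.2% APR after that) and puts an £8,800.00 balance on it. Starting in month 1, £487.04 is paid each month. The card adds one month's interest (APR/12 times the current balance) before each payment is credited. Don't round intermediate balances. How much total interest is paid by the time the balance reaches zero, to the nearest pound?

£1,127

Promo months 1–3 at r₀ = 0%/12 = 0; months 4+ at r₁ = 19.2%/12 = 0.016.
After month 3 (no interest yet): B = £8,800.00 − 3·£487.04 = £7,338.88.
Then at r₁ with £487.04/mo: n₂ = −ln(1 − r₁·B/P)/ln(1+r₁) ≈ 17.38 → 18 more payments.
Total paid = 20·£487.04 + £185.91 = £9,926.71; interest = £9,926.71 − £8,800.00 = £1,126.71.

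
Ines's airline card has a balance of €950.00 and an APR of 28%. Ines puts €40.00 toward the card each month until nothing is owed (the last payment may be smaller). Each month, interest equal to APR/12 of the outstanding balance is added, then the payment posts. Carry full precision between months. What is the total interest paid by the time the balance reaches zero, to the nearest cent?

€450.92

Monthly rate r = 28%/12 = 2.33333% = 0.0233333.
Payoff takes n = ⌈−ln(1 − rB₀/P)/ln(1+r)⌉ = ⌈35.023⌉ = 36 payments; the last is €0.92.
Total paid = 35·€40.00 + €0.92 = €1,400.92.
Total interest = total paid − principal = €1,400.92 − €950.00 = €450.92.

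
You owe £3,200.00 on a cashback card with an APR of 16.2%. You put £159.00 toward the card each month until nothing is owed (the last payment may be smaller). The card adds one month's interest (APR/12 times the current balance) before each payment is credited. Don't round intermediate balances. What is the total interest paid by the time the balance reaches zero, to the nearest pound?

£559

Monthly rate r = 16.2%/12 = 1.35% = 0.0135.
Payoff takes n = ⌈−ln(1 − rB₀/P)/ln(1+r)⌉ = ⌈23.643⌉ = 24 payments; the last is £102.42.
Total paid = 23·£159.00 + £102.42 = £3,759.42.
Total interest = total paid − principal = £3,759.42 − £3,200.00 = £559.42.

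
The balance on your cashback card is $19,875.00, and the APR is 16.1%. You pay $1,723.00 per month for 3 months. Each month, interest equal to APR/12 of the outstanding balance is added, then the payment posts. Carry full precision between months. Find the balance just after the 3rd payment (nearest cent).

Monthly rate r = 16.1%/12 = 1.34167% = 0.0134167.
Each month: B ← B·(1+r) − $1,723.00.
Month 1: interest $266.66; balance after payment $18,418.66.
Month 2: interest $247.12; balance after payment $16,942.77.
Month 3: interest $227.32; balance after payment $15,447.09.

$15,447.09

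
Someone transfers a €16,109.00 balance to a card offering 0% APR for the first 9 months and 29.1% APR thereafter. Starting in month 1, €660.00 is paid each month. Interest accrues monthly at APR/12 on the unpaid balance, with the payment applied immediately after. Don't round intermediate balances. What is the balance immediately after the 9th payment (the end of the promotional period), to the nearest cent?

Promo months 1–9 at r₀ = 0%/12 = 0; months 10+ at r₁ = 29.1%/12 = 0.02425.
After month 9 (no interest yet): B = €16,109.00 − 9·€660.00 = €10,169.00.

€10,169.00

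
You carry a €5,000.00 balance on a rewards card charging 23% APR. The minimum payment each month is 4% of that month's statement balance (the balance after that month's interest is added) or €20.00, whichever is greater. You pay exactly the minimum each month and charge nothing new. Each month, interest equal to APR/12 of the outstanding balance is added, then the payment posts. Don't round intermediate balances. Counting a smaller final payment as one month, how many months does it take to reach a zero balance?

140 months

Monthly rate r = 23%/12 = 1.91667% = 0.0191667.
While 4% of the post-interest balance exceeds €20.00, each month B ← (B·(1+r))·(1 − 0.04), i.e. B shrinks by the factor (1+r)·0.96 = 0.9784.
This holds for months 1–107. Entering month 108 the balance is €483.31; 4% of the post-interest balance is now below €20.00, so the flat €20.00 minimum applies from here.
From month 108 a fixed €20.00 at rate r clears €483.31 in 33 more payments. Total: 107 + 33 = 140 months.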